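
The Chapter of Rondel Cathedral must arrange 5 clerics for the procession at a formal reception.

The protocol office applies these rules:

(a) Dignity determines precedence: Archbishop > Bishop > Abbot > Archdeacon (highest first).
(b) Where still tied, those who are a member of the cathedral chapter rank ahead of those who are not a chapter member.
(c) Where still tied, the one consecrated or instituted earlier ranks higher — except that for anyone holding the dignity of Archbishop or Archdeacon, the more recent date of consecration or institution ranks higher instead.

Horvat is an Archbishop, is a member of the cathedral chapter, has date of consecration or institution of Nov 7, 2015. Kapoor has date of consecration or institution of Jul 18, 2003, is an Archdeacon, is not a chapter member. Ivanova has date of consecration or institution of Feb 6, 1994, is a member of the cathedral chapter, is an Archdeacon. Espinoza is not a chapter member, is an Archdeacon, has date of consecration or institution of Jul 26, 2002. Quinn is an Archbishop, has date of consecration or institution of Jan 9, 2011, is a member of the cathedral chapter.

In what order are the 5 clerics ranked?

By dignity: Horvat and Quinn (Archbishop); then Ivanova, Kapoor and Espinoza (Archdeacon).
Horvat and Quinn are each a member of the cathedral chapter, so the next rule applies.
Among Horvat and Quinn, by date of consecration or institution (later first) (reversed rule for this group): Horvat (Nov 7, 2015) before Quinn (Jan 9, 2011).
Among Ivanova, Kapoor and Espinoza, a member of the cathedral chapter before not a chapter member: Ivanova (a member of the cathedral chapter) before Kapoor and Espinoza (not a chapter member).
Among Kapoor and Espinoza, by date of consecration or institution (later first) (reversed rule for this group): Kapoor (Jul 18, 2003) before Espinoza (Jul 26, 2002).
Full order: Horvat, Quinn, Ivanova, Kapoor, Espinoza.

Horvat, Quinn, Ivanova, Kapoor, Espinoza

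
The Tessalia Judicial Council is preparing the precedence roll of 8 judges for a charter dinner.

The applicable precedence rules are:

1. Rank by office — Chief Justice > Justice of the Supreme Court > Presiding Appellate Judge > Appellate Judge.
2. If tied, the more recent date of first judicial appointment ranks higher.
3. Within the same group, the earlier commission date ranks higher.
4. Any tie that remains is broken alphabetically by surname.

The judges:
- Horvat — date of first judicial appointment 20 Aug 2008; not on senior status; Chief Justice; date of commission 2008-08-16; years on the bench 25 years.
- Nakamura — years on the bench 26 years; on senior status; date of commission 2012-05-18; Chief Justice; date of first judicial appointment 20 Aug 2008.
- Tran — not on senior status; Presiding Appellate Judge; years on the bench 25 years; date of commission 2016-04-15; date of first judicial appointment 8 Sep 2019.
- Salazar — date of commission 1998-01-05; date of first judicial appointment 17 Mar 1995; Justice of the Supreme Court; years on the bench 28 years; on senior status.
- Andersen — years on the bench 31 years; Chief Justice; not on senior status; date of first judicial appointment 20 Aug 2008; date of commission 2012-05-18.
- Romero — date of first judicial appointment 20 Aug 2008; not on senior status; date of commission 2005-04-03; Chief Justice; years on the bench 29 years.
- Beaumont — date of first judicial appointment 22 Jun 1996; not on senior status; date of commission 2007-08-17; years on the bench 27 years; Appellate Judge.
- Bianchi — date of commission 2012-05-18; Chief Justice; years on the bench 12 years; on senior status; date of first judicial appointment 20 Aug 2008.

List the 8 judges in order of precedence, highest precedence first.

Romero, Horvat, Andersen, Bianchi, Nakamura, Salazar, Tran, Beaumont

By office: Romero, Horvat, Andersen, Bianchi and Nakamura (Chief Justice); then Salazar (Justice of the Supreme Court); then Tran (Presiding Appellate Judge); then Beaumont (Appellate Judge).
Romero, Horvat, Andersen, Bianchi and Nakamura all have date of first judicial appointment 20 Aug 2008, so the next rule applies.
Among Romero, Horvat, Andersen, Bianchi and Nakamura, by date of commission (earlier first): Romero (2005-04-03) before Horvat (2008-08-16) before Andersen, Bianchi and Nakamura (2012-05-18).
Among Andersen, Bianchi and Nakamura, alphabetically by surname: Andersen before Bianchi before Nakamura.
Full order: Romero, Horvat, Andersen, Bianchi, Nakamura, Salazar, Tran, Beaumont.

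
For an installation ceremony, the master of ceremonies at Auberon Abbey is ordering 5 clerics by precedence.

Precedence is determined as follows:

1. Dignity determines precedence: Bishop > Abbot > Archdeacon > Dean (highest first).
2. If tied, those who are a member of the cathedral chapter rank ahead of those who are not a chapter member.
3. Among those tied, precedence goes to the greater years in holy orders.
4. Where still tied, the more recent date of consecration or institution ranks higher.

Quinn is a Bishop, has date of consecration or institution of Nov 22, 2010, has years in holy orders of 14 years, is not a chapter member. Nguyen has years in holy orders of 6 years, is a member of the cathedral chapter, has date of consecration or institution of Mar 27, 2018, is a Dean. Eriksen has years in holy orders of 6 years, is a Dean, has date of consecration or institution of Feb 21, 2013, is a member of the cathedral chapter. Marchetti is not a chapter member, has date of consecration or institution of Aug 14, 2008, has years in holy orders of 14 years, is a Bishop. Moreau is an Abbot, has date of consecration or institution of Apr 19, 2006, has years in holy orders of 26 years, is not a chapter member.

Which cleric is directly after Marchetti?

Moreau

By dignity: Quinn and Marchetti (Bishop); then Moreau (Abbot); then Nguyen and Eriksen (Dean).
Quinn and Marchetti are each not a chapter member, so the next rule applies.
Quinn and Marchetti both have years in holy orders 14 years, so the next rule applies.
Among Quinn and Marchetti, by date of consecration or institution (later first): Quinn (Nov 22, 2010) before Marchetti (Aug 14, 2008).
Nguyen and Eriksen are each a member of the cathedral chapter, so the next rule applies.
Nguyen and Eriksen both have years in holy orders 6 years, so the next rule applies.
Among Nguyen and Eriksen, by date of consecration or institution (later first): Nguyen (Mar 27, 2018) before Eriksen (Feb 21, 2013).
Order: Quinn, Marchetti, Moreau, Nguyen, Eriksen.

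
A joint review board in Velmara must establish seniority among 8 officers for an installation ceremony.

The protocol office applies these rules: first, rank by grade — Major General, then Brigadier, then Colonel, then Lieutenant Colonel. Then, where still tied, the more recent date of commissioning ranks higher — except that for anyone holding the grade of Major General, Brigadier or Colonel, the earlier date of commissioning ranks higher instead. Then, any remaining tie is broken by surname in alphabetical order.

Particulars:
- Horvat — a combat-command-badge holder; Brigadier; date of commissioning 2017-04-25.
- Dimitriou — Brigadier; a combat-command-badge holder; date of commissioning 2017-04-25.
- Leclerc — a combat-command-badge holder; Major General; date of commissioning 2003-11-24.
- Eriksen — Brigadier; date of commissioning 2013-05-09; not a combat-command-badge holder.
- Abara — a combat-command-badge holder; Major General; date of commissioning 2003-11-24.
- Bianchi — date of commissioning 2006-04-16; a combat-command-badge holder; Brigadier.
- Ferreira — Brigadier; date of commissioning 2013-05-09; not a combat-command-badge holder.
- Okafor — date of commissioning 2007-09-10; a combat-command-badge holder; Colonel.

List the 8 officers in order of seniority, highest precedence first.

By grade: Abara and Leclerc (Major General); then Bianchi, Eriksen, Ferreira, Dimitriou and Horvat (Brigadier); then Okafor (Colonel).
Abara and Leclerc both have date of commissioning 2003-11-24, so the next rule applies.
Among Abara and Leclerc, alphabetically by surname: Abara before Leclerc.
Among Bianchi, Eriksen, Ferreira, Dimitriou and Horvat, by date of commissioning (earlier first) (reversed rule for this group): Bianchi (2006-04-16) before Eriksen and Ferreira (2013-05-09) before Dimitriou and Horvat (2017-04-25).
Among Eriksen and Ferreira, alphabetically by surname: Eriksen before Ferreira.
Among Dimitriou and Horvat, alphabetically by surname: Dimitriou before Horvat.
Full order: Abara, Leclerc, Bianchi, Eriksen, Ferreira, Dimitriou, Horvat, Okafor.

Abara, Leclerc, Bianchi, Eriksen, Ferreira, Dimitriou, Horvat, Okafor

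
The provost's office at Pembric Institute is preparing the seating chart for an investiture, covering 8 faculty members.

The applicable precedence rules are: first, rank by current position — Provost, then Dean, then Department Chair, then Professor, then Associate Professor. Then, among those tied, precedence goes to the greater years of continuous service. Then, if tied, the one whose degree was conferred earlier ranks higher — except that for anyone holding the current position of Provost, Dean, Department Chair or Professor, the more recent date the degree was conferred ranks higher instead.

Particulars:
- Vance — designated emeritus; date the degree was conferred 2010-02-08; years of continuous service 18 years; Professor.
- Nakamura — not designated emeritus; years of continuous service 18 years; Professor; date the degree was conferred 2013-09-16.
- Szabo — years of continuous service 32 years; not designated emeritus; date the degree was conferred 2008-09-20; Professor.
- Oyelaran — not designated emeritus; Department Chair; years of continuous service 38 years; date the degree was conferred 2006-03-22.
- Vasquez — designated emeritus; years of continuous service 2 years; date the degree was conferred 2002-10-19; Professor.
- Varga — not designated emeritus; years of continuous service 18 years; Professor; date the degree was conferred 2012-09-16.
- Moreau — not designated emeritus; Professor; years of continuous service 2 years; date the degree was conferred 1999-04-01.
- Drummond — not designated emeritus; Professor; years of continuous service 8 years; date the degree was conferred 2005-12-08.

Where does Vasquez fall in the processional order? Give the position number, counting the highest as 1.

7

By current position: Oyelaran (Department Chair); then Szabo, Nakamura, Varga, Vance, Drummond, Vasquez and Moreau (Professor).
Among Szabo, Nakamura, Varga, Vance, Drummond, Vasquez and Moreau, by years of continuous service (higher first): Szabo (32 years) before Nakamura, Varga and Vance (18 years) before Drummond (8 years) before Vasquez and Moreau (2 years).
Among Nakamura, Varga and Vance, by date the degree was conferred (later first) (reversed rule for this group): Nakamura (2013-09-16) before Varga (2012-09-16) before Vance (2010-02-08).
Among Vasquez and Moreau, by date the degree was conferred (later first) (reversed rule for this group): Vasquez (2002-10-19) before Moreau (1999-04-01).
Order: Oyelaran, Szabo, Nakamura, Varga, Vance, Drummond, Vasquez, Moreau. So position 7.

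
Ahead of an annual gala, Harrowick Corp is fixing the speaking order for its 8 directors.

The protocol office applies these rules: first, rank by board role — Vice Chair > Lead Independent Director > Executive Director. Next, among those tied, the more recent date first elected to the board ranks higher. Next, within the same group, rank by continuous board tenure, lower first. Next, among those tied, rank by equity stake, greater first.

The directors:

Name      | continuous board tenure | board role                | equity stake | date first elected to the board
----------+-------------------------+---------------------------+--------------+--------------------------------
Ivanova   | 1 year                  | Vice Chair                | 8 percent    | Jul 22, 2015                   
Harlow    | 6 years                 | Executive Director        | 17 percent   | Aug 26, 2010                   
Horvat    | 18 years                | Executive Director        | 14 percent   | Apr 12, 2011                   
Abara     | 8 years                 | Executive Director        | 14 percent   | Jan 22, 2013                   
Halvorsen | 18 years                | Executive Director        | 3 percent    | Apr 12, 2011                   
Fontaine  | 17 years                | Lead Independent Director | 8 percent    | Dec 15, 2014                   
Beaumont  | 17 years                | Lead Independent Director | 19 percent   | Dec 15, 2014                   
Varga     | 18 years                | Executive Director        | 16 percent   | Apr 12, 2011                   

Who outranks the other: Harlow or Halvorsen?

By board role: Ivanova (Vice Chair); then Beaumont and Fontaine (Lead Independent Director); then Abara, Varga, Horvat, Halvorsen and Harlow (Executive Director).
Beaumont and Fontaine both have date first elected to the board Dec 15, 2014, so the next rule applies.
Beaumont and Fontaine both have continuous board tenure 17 years, so the next rule applies.
Among Beaumont and Fontaine, by equity stake (higher first): Beaumont (19 percent) before Fontaine (8 percent).
Among Abara, Varga, Horvat, Halvorsen and Harlow, by date first elected to the board (later first): Abara (Jan 22, 2013) before Varga, Horvat and Halvorsen (Apr 12, 2011) before Harlow (Aug 26, 2010).
Varga, Horvat and Halvorsen all have continuous board tenure 18 years, so the next rule applies.
Among Varga, Horvat and Halvorsen, by equity stake (higher first): Varga (16 percent) before Horvat (14 percent) before Halvorsen (3 percent).
So Halvorsen takes precedence.

Halvorsen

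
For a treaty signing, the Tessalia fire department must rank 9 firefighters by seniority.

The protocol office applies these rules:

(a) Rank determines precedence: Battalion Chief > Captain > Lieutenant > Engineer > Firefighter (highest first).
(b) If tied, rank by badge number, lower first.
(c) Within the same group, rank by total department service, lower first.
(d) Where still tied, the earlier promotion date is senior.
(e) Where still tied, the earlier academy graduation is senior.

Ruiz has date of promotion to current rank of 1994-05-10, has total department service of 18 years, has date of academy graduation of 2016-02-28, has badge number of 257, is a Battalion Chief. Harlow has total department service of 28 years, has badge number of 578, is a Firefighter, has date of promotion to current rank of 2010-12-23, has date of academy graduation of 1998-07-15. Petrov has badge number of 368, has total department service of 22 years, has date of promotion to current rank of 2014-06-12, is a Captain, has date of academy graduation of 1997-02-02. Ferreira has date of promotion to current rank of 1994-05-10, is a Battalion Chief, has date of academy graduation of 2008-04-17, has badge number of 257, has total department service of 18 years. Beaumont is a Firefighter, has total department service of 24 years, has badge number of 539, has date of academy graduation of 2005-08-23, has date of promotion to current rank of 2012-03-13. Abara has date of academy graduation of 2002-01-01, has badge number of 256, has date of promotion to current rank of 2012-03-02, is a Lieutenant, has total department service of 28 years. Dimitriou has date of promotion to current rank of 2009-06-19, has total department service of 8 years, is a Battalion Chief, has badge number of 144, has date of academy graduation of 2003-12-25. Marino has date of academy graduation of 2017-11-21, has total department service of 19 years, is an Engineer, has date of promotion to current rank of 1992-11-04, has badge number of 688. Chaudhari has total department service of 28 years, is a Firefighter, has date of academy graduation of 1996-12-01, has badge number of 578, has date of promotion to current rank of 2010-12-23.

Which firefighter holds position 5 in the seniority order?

Abara

By rank: Dimitriou, Ferreira and Ruiz (Battalion Chief); then Petrov (Captain); then Abara (Lieutenant); then Marino (Engineer); then Beaumont, Chaudhari and Harlow (Firefighter).
Among Dimitriou, Ferreira and Ruiz, by badge number (lower first): Dimitriou (144) before Ferreira and Ruiz (257).
Ferreira and Ruiz both have total department service 18 years, so the next rule applies.
Ferreira and Ruiz both have date of promotion to current rank 1994-05-10, so the next rule applies.
Among Ferreira and Ruiz, by date of academy graduation (earlier first): Ferreira (2008-04-17) before Ruiz (2016-02-28).
Among Beaumont, Chaudhari and Harlow, by badge number (lower first): Beaumont (539) before Chaudhari and Harlow (578).
Chaudhari and Harlow both have total department service 28 years, so the next rule applies.
Chaudhari and Harlow both have date of promotion to current rank 2010-12-23, so the next rule applies.
Among Chaudhari and Harlow, by date of academy graduation (earlier first): Chaudhari (1996-12-01) before Harlow (1998-07-15).
Order: Dimitriou, Ferreira, Ruiz, Petrov, Abara, Marino, Beaumont, Chaudhari, Harlow.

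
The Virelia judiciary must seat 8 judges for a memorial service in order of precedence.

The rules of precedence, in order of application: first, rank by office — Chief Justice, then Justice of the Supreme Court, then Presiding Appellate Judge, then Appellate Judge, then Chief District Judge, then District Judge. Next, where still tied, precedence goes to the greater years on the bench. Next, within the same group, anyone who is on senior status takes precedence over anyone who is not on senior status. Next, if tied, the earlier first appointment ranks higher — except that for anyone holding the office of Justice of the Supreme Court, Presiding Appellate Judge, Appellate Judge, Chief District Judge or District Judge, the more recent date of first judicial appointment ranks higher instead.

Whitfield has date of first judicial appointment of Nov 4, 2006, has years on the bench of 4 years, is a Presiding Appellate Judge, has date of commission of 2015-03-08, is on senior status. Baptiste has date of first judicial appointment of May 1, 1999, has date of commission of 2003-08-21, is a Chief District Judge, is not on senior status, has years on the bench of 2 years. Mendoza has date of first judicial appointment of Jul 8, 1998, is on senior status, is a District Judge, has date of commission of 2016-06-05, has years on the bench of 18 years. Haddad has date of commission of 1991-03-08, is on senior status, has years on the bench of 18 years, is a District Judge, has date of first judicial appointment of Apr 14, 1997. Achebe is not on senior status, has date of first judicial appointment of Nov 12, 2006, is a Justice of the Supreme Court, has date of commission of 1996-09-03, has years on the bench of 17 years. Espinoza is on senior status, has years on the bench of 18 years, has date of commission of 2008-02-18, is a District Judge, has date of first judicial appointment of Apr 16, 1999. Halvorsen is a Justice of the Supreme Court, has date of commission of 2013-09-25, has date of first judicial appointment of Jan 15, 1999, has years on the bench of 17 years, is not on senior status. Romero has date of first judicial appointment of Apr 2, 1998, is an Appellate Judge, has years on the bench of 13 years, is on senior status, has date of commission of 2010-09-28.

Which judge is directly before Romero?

By office: Achebe and Halvorsen (Justice of the Supreme Court); then Whitfield (Presiding Appellate Judge); then Romero (Appellate Judge); then Baptiste (Chief District Judge); then Espinoza, Mendoza and Haddad (District Judge).
Achebe and Halvorsen both have years on the bench 17 years, so the next rule applies.
Achebe and Halvorsen are each not on senior status, so the next rule applies.
Among Achebe and Halvorsen, by date of first judicial appointment (later first) (reversed rule for this group): Achebe (Nov 12, 2006) before Halvorsen (Jan 15, 1999).
Espinoza, Mendoza and Haddad all have years on the bench 18 years, so the next rule applies.
Espinoza, Mendoza and Haddad are each on senior status, so the next rule applies.
Among Espinoza, Mendoza and Haddad, by date of first judicial appointment (later first) (reversed rule for this group): Espinoza (Apr 16, 1999) before Mendoza (Jul 8, 1998) before Haddad (Apr 14, 1997).
Order: Achebe, Halvorsen, Whitfield, Romero, Baptiste, Espinoza, Mendoza, Haddad.

Whitfield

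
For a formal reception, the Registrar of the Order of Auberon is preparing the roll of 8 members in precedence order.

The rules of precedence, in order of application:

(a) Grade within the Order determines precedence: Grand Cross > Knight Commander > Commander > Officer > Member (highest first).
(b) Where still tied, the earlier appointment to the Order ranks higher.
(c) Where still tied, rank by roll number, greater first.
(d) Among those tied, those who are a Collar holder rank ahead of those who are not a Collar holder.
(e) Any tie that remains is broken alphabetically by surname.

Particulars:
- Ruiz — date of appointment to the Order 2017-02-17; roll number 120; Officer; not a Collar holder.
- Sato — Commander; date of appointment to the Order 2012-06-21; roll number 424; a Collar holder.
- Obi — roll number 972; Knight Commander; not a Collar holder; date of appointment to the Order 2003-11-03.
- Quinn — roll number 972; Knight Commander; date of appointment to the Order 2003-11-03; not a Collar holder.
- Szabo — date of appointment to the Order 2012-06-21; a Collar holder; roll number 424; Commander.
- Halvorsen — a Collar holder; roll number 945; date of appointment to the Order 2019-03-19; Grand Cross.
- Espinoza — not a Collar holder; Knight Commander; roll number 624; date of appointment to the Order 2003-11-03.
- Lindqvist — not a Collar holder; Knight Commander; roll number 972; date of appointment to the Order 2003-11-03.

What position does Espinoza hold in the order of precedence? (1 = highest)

By grade within the Order: Halvorsen (Grand Cross); then Lindqvist, Obi, Quinn and Espinoza (Knight Commander); then Sato and Szabo (Commander); then Ruiz (Officer).
Lindqvist, Obi, Quinn and Espinoza all have date of appointment to the Order 2003-11-03, so the next rule applies.
Among Lindqvist, Obi, Quinn and Espinoza, by roll number (higher first): Lindqvist, Obi and Quinn (972) before Espinoza (624).
Lindqvist, Obi and Quinn are each not a Collar holder, so the next rule applies.
Among Lindqvist, Obi and Quinn, alphabetically by surname: Lindqvist before Obi before Quinn.
Sato and Szabo both have date of appointment to the Order 2012-06-21, so the next rule applies.
Sato and Szabo both have roll number 424, so the next rule applies.
Sato and Szabo are each a Collar holder, so the next rule applies.
Among Sato and Szabo, alphabetically by surname: Sato before Szabo.
Order: Halvorsen, Lindqvist, Obi, Quinn, Espinoza, Sato, Szabo, Ruiz. So position 5.

5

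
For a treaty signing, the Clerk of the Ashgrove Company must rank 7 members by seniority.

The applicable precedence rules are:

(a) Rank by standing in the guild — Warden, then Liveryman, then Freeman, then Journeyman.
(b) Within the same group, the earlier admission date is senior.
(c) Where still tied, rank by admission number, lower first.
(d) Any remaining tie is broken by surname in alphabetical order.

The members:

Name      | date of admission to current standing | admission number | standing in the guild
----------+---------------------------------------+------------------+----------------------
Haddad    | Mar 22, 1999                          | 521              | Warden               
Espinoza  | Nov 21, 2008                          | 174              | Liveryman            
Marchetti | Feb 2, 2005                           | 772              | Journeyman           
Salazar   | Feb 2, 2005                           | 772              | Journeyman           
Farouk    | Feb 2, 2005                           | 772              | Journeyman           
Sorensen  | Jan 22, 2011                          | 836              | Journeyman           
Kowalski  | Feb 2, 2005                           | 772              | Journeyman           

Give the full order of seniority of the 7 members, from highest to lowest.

By standing in the guild: Haddad (Warden); then Espinoza (Liveryman); then Farouk, Kowalski, Marchetti, Salazar and Sorensen (Journeyman).
Among Farouk, Kowalski, Marchetti, Salazar and Sorensen, by date of admission to current standing (earlier first): Farouk, Kowalski, Marchetti and Salazar (Feb 2, 2005) before Sorensen (Jan 22, 2011).
Farouk, Kowalski, Marchetti and Salazar all have admission number 772, so the next rule applies.
Among Farouk, Kowalski, Marchetti and Salazar, alphabetically by surname: Farouk before Kowalski before Marchetti before Salazar.
Full order: Haddad, Espinoza, Farouk, Kowalski, Marchetti, Salazar, Sorensen.

Haddad, Espinoza, Farouk, Kowalski, Marchetti, Salazar, Sorensen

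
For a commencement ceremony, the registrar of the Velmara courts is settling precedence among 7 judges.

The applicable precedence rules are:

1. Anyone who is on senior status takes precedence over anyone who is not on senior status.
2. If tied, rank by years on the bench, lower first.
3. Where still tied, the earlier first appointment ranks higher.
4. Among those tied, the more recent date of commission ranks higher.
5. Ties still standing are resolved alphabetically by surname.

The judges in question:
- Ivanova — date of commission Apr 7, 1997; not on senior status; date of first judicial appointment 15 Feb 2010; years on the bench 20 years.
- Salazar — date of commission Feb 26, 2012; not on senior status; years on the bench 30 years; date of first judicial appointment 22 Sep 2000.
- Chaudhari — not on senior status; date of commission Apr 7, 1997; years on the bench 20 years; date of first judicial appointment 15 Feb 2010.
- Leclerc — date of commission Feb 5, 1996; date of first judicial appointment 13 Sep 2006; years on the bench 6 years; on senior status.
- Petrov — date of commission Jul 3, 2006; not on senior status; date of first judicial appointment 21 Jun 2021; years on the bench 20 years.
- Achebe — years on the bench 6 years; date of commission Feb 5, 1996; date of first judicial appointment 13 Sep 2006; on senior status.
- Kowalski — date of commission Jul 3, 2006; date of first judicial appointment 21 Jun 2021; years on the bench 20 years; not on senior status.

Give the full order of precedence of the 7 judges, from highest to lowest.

By the first rule: Achebe and Leclerc (both on senior status); then Chaudhari, Ivanova, Kowalski, Petrov and Salazar (each not on senior status).
Achebe and Leclerc both have years on the bench 6 years, so the next rule applies.
Achebe and Leclerc both have date of first judicial appointment 13 Sep 2006, so the next rule applies.
Achebe and Leclerc both have date of commission Feb 5, 1996, so the next rule applies.
Among Achebe and Leclerc, alphabetically by surname: Achebe before Leclerc.
Among Chaudhari, Ivanova, Kowalski, Petrov and Salazar, by years on the bench (lower first): Chaudhari, Ivanova, Kowalski and Petrov (20 years) before Salazar (30 years).
Among Chaudhari, Ivanova, Kowalski and Petrov, by date of first judicial appointment (earlier first): Chaudhari and Ivanova (15 Feb 2010) before Kowalski and Petrov (21 Jun 2021).
Chaudhari and Ivanova both have date of commission Apr 7, 1997, so the next rule applies.
Among Chaudhari and Ivanova, alphabetically by surname: Chaudhari before Ivanova.
Kowalski and Petrov both have date of commission Jul 3, 2006, so the next rule applies.
Among Kowalski and Petrov, alphabetically by surname: Kowalski before Petrov.
Full order: Achebe, Leclerc, Chaudhari, Ivanova, Kowalski, Petrov, Salazar.

Achebe, Leclerc, Chaudhari, Ivanova, Kowalski, Petrov, Salazar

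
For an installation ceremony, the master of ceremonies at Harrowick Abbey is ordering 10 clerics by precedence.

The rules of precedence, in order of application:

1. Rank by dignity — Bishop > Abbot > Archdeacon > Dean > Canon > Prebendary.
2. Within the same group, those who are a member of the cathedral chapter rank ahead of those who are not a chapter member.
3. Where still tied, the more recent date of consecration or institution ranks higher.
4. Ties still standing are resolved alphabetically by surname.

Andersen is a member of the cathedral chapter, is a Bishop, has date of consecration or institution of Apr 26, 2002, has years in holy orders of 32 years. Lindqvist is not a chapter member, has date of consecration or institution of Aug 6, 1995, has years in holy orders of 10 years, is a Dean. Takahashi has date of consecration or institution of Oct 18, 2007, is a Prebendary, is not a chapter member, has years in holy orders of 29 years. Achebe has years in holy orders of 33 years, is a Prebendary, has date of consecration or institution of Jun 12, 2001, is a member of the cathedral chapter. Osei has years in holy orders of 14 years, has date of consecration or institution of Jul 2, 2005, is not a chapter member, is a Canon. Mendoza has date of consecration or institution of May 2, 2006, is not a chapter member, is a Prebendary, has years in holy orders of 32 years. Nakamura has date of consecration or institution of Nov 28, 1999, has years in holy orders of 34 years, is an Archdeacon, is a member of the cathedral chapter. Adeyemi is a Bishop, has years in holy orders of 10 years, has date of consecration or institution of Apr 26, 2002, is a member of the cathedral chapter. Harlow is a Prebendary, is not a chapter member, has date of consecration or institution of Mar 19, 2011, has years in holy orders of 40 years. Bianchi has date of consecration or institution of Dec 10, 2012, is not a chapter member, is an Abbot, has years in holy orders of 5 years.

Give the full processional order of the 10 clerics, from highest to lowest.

Adeyemi, Andersen, Bianchi, Nakamura, Lindqvist, Osei, Achebe, Harlow, Takahashi, Mendoza

By dignity: Adeyemi and Andersen (Bishop); then Bianchi (Abbot); then Nakamura (Archdeacon); then Lindqvist (Dean); then Osei (Canon); then Achebe, Harlow, Takahashi and Mendoza (Prebendary).
Adeyemi and Andersen are each a member of the cathedral chapter, so the next rule applies.
Adeyemi and Andersen both have date of consecration or institution Apr 26, 2002, so the next rule applies.
Among Adeyemi and Andersen, alphabetically by surname: Adeyemi before Andersen.
Among Achebe, Harlow, Takahashi and Mendoza, a member of the cathedral chapter before not a chapter member: Achebe (a member of the cathedral chapter) before Harlow, Takahashi and Mendoza (not a chapter member).
Among Harlow, Takahashi and Mendoza, by date of consecration or institution (later first): Harlow (Mar 19, 2011) before Takahashi (Oct 18, 2007) before Mendoza (May 2, 2006).
Full order: Adeyemi, Andersen, Bianchi, Nakamura, Lindqvist, Osei, Achebe, Harlow, Takahashi, Mendoza.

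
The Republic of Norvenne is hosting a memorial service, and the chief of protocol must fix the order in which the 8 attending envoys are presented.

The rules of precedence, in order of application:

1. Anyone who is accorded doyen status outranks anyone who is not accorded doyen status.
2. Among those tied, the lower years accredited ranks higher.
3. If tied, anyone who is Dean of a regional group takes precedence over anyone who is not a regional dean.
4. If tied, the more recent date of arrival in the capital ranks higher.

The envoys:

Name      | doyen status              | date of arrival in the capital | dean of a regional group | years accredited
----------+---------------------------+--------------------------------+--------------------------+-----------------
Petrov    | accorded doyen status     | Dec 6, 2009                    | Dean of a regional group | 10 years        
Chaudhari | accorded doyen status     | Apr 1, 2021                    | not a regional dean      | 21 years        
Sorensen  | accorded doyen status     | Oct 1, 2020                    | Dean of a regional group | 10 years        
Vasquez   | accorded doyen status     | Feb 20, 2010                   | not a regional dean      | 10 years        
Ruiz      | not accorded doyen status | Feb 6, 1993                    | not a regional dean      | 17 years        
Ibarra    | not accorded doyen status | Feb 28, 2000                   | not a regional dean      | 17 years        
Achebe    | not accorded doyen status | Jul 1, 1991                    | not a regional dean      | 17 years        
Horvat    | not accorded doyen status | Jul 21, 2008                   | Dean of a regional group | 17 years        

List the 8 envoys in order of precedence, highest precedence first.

Sorensen, Petrov, Vasquez, Chaudhari, Horvat, Ibarra, Ruiz, Achebe

By the first rule: Sorensen, Petrov, Vasquez and Chaudhari (each accorded doyen status); then Horvat, Ibarra, Ruiz and Achebe (each not accorded doyen status).
Among Sorensen, Petrov, Vasquez and Chaudhari, by years accredited (lower first): Sorensen, Petrov and Vasquez (10 years) before Chaudhari (21 years).
Among Sorensen, Petrov and Vasquez, Dean of a regional group before not a regional dean: Sorensen and Petrov (Dean of a regional group) before Vasquez (not a regional dean).
Among Sorensen and Petrov, by date of arrival in the capital (later first): Sorensen (Oct 1, 2020) before Petrov (Dec 6, 2009).
Horvat, Ibarra, Ruiz and Achebe all have years accredited 17 years, so the next rule applies.
Among Horvat, Ibarra, Ruiz and Achebe, Dean of a regional group before not a regional dean: Horvat (Dean of a regional group) before Ibarra, Ruiz and Achebe (not a regional dean).
Among Ibarra, Ruiz and Achebe, by date of arrival in the capital (later first): Ibarra (Feb 28, 2000) before Ruiz (Feb 6, 1993) before Achebe (Jul 1, 1991).
Full order: Sorensen, Petrov, Vasquez, Chaudhari, Horvat, Ibarra, Ruiz, Achebe.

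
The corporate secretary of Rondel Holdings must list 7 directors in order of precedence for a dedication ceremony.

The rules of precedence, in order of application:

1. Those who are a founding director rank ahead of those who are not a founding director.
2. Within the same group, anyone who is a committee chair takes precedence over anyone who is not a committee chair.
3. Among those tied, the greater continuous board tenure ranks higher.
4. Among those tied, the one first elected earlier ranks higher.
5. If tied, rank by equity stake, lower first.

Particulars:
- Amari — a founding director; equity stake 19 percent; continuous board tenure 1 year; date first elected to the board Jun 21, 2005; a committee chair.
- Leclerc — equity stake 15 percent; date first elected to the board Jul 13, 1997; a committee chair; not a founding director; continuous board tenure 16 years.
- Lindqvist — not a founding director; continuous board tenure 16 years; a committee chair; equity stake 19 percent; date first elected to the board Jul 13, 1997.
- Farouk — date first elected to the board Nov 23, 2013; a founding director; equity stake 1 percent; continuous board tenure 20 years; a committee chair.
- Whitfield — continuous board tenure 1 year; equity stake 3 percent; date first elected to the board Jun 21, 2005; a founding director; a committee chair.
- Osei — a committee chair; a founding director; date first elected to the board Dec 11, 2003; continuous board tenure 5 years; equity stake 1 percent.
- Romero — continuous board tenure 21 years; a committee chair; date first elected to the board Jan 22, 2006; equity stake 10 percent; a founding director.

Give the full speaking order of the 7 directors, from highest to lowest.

By the first rule: Romero, Farouk, Osei, Whitfield and Amari (each a founding director); then Leclerc and Lindqvist (both not a founding director).
Romero, Farouk, Osei, Whitfield and Amari are each a committee chair, so the next rule applies.
Among Romero, Farouk, Osei, Whitfield and Amari, by continuous board tenure (higher first): Romero (21 years) before Farouk (20 years) before Osei (5 years) before Whitfield and Amari (1 year).
Whitfield and Amari both have date first elected to the board Jun 21, 2005, so the next rule applies.
Among Whitfield and Amari, by equity stake (lower first): Whitfield (3 percent) before Amari (19 percent).
Leclerc and Lindqvist are each a committee chair, so the next rule applies.
Leclerc and Lindqvist both have continuous board tenure 16 years, so the next rule applies.
Leclerc and Lindqvist both have date first elected to the board Jul 13, 1997, so the next rule applies.
Among Leclerc and Lindqvist, by equity stake (lower first): Leclerc (15 percent) before Lindqvist (19 percent).
Full order: Romero, Farouk, Osei, Whitfield, Amari, Leclerc, Lindqvist.

Romero, Farouk, Osei, Whitfield, Amari, Leclerc, Lindqvist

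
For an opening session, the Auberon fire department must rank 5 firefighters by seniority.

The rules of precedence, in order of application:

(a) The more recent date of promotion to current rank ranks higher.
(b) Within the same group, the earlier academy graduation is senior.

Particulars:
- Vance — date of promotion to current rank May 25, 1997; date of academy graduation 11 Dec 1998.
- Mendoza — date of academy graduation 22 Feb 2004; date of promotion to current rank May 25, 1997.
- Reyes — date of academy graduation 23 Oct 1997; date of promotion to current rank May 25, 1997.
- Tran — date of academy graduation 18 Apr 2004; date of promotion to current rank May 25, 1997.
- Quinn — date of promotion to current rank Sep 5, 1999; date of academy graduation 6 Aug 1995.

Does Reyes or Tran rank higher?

By date of promotion to current rank (later first): Quinn (Sep 5, 1999); then Reyes, Vance, Mendoza and Tran (each May 25, 1997).
Among Reyes, Vance, Mendoza and Tran, by date of academy graduation (earlier first): Reyes (23 Oct 1997) before Vance (11 Dec 1998) before Mendoza (22 Feb 2004) before Tran (18 Apr 2004).
So Reyes takes precedence.

Reyes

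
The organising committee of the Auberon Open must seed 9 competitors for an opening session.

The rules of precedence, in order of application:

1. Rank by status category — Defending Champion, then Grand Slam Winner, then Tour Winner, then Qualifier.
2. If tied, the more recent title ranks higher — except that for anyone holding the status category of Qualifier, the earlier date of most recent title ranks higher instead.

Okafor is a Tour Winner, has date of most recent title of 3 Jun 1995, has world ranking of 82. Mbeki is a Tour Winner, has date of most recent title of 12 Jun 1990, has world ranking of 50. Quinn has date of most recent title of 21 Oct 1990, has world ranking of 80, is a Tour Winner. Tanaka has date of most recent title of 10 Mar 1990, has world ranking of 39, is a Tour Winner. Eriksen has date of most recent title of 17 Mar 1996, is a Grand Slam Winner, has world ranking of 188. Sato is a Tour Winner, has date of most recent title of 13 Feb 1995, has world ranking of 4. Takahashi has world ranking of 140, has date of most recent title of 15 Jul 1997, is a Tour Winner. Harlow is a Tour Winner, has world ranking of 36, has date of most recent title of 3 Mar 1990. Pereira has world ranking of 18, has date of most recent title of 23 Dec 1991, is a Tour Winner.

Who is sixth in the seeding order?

Quinn

By status category: Eriksen (Grand Slam Winner); then Takahashi, Okafor, Sato, Pereira, Quinn, Mbeki, Tanaka and Harlow (Tour Winner).
Among Takahashi, Okafor, Sato, Pereira, Quinn, Mbeki, Tanaka and Harlow, by date of most recent title (later first): Takahashi (15 Jul 1997) before Okafor (3 Jun 1995) before Sato (13 Feb 1995) before Pereira (23 Dec 1991) before Quinn (21 Oct 1990) before Mbeki (12 Jun 1990) before Tanaka (10 Mar 1990) before Harlow (3 Mar 1990).
Order: Eriksen, Takahashi, Okafor, Sato, Pereira, Quinn, Mbeki, Tanaka, Harlow.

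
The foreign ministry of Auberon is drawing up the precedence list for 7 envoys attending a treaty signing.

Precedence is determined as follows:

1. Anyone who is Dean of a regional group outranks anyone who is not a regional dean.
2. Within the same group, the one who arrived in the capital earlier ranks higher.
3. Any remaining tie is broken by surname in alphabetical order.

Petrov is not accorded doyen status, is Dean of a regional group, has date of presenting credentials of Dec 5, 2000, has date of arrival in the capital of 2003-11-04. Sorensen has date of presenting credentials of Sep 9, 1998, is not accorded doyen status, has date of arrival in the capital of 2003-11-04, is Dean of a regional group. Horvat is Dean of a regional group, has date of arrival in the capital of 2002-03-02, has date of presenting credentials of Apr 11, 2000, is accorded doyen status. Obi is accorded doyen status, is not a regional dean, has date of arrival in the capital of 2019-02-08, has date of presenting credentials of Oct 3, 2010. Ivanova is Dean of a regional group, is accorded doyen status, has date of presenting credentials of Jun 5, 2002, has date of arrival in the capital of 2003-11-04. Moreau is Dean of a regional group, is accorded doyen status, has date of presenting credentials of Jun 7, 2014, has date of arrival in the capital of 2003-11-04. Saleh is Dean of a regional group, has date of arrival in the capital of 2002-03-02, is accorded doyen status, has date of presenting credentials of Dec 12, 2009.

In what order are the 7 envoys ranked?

Horvat, Saleh, Ivanova, Moreau, Petrov, Sorensen, Obi

By the first rule: Horvat, Saleh, Ivanova, Moreau, Petrov and Sorensen (each Dean of a regional group); then Obi (not a regional dean).
Among Horvat, Saleh, Ivanova, Moreau, Petrov and Sorensen, by date of arrival in the capital (earlier first): Horvat and Saleh (2002-03-02) before Ivanova, Moreau, Petrov and Sorensen (2003-11-04).
Among Horvat and Saleh, alphabetically by surname: Horvat before Saleh.
Among Ivanova, Moreau, Petrov and Sorensen, alphabetically by surname: Ivanova before Moreau before Petrov before Sorensen.
Full order: Horvat, Saleh, Ivanova, Moreau, Petrov, Sorensen, Obi.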